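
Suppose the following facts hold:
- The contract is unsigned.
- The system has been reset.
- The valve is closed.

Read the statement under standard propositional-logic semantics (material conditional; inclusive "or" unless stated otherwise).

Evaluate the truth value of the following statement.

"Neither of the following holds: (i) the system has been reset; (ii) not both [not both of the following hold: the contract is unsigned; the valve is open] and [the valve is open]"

Let Q = "the system has been reset" (True), P = "the contract is signed" (False), R = "the valve is open" (False).
Formalization: Q nor ((not P nand R) nand R)

not P = not False = True
not P nand R = True nand False = True
(not P nand R) nand R = True nand False = True
Q nor ((not P nand R) nand R) = True nor True = False

The statement is false.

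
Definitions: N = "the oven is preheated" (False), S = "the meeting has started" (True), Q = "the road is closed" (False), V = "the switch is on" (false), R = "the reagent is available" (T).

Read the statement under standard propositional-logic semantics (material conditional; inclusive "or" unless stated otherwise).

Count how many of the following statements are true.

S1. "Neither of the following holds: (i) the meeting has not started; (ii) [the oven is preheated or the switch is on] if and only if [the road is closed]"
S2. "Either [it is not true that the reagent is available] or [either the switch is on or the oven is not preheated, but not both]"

1

S1: Parsed as ¬S ↓ ((N ∨ V) ↔ Q)

¬S = ¬T = F
N ∨ V = F ∨ F = F
(N ∨ V) ↔ Q = F ↔ F = T
¬S ↓ ((N ∨ V) ↔ Q) = F ↓ T = F
Hence S1 is false.

S2: Parsed as ¬R ∨ (V ⊕ ¬N)

¬R = ¬T = F
¬N = ¬F = T
V ⊕ ¬N = F ⊕ T = T
¬R ∨ (V ⊕ ¬N) = F ∨ T = T
Thus S2 is true.

True statements: 1 (S2).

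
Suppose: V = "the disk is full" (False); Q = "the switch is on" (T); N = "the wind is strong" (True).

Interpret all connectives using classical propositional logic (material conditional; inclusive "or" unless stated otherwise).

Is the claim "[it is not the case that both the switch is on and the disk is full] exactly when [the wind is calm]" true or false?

The statement is false.

Values: Q=True, V=False, N=True.
Formalization: (Q nand V) iff not N

Q nand V = True nand False = True
not N = not True = False
(Q nand V) iff not N = True iff False = False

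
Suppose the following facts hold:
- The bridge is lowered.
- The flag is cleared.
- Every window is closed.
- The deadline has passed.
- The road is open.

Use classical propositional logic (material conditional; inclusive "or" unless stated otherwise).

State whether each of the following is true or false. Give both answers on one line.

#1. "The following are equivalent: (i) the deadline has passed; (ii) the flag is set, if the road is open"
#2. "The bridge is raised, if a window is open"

Let P = "the deadline has passed" (T), G = "the road is closed" (F), Q = "the flag is set" (F), S = "a window is open" (F), V = "the bridge is raised" (F).

#1: This is P <-> (~G -> Q).

~G = ~F = T
~G -> Q = T -> F = F
P <-> (~G -> Q) = T <-> F = F
Thus #1 is false.

#2: This is S -> V.

S -> V = F -> F = T
Thus #2 is true.

#1 False; #2 True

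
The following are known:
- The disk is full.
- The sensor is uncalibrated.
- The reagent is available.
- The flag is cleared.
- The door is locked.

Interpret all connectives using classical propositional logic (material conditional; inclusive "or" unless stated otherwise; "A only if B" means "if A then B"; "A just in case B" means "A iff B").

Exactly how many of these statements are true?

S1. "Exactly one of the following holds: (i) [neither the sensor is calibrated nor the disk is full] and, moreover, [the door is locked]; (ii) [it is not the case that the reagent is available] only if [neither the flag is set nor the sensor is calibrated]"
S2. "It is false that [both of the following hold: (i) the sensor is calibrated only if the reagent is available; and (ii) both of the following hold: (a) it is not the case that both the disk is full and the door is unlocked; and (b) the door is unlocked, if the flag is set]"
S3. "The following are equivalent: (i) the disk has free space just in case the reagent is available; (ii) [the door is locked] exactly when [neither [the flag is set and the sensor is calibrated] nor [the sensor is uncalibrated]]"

2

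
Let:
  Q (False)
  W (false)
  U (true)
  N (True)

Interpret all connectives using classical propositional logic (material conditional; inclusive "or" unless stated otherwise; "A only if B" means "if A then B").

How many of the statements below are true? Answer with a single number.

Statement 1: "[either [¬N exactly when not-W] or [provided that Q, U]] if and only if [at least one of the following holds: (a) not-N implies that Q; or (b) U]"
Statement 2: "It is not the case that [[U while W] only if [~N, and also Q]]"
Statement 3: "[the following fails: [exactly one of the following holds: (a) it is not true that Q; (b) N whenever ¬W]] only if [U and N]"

2

Statement 1: In symbols: ((~N <-> ~W) | (Q -> U)) <-> ((~N -> Q) | U)

~N = ~T = F
~W = ~F = T
~N <-> ~W = F <-> T = F
Q -> U = F -> T = T
(~N <-> ~W) | (Q -> U) = F | T = T
~N = ~T = F
~N -> Q = F -> F = T
(~N -> Q) | U = T | T = T
((~N <-> ~W) | (Q -> U)) <-> ((~N -> Q) | U) = T <-> T = T
So Statement 1 is true.

Statement 2: This is ~((U & W) -> (~N & Q)).

U & W = T & F = F
~N = ~T = F
~N & Q = F & F = F
(U & W) -> (~N & Q) = F -> F = T
~((U & W) -> (~N & Q)) = ~T = F
Thus Statement 2 is false.

Statement 3: This is ~(~Q xor (~W -> N)) -> (U & N).

~Q = ~F = T
~W = ~F = T
~W -> N = T -> T = T
~Q xor (~W -> N) = T xor T = F
~(~Q xor (~W -> N)) = ~F = T
U & N = T & T = T
~(~Q xor (~W -> N)) -> (U & N) = T -> T = T
So Statement 3 is true.

Count: 2.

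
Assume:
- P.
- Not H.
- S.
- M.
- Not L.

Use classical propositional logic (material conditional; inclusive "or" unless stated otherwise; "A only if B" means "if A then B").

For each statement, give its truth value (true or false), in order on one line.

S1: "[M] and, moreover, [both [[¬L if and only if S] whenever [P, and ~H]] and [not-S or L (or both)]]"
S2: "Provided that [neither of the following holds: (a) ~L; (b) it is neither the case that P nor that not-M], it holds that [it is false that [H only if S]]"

S1 false; S2 true

S1: Formalization: M ∧ (((P ∧ ¬H) → (¬L ↔ S)) ∧ (¬S ∨ L))

¬H = ¬F = T
P ∧ ¬H = T ∧ T = T
¬L = ¬F = T
¬L ↔ S = T ↔ T = T
(P ∧ ¬H) → (¬L ↔ S) = T → T = T
¬S = ¬T = F
¬S ∨ L = F ∨ F = F
((P ∧ ¬H) → (¬L ↔ S)) ∧ (¬S ∨ L) = T ∧ F = F
M ∧ (((P ∧ ¬H) → (¬L ↔ S)) ∧ (¬S ∨ L)) = T ∧ F = F
Thus S1 is false.

S2: In symbols: (¬L ↓ (P ↓ ¬M)) → ¬(H → S)

¬L = ¬F = T
¬M = ¬T = F
P ↓ ¬M = T ↓ F = F
¬L ↓ (P ↓ ¬M) = T ↓ F = F
H → S = F → T = T
¬(H → S) = ¬T = F
(¬L ↓ (P ↓ ¬M)) → ¬(H → S) = F → F = T
Hence S2 is true.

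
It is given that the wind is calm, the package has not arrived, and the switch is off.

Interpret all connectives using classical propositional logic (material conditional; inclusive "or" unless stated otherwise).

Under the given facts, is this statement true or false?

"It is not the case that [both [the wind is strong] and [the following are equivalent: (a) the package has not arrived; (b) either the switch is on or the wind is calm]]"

true

Let P = "the wind is strong" (F), Q = "the package has arrived" (F), R = "the switch is on" (F).
Parsed as ~(P & (~Q <-> (R | ~P)))

~Q = ~F = T
~P = ~F = T
R | ~P = F | T = T
~Q <-> (R | ~P) = T <-> T = T
P & (~Q <-> (R | ~P)) = F & T = F
~(P & (~Q <-> (R | ~P))) = ~F = T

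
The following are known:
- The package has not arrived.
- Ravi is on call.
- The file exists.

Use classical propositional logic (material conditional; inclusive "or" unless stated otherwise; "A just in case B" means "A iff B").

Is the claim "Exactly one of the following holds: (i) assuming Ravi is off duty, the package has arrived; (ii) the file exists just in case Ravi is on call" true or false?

false

Let Q = "Ravi is on call" (True), P = "the package has arrived" (False), R = "the file exists" (True).
This is (not Q -> P) xor (R iff Q).

not Q = not True = False
not Q -> P = False -> False = True
R iff Q = True iff True = True
(not Q -> P) xor (R iff Q) = True xor True = False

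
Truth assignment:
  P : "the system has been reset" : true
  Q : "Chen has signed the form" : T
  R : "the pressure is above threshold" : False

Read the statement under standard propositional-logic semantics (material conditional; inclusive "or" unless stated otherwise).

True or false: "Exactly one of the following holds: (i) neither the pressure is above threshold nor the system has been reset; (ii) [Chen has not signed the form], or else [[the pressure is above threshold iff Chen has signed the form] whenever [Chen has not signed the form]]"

true

In symbols: (R ↓ P) ⊕ (¬Q ∨ (¬Q → (R ↔ Q)))

R ↓ P = F ↓ T = F
¬Q = ¬T = F
¬Q = ¬T = F
R ↔ Q = F ↔ T = F
¬Q → (R ↔ Q) = F → F = T
¬Q ∨ (¬Q → (R ↔ Q)) = F ∨ T = T
(R ↓ P) ⊕ (¬Q ∨ (¬Q → (R ↔ Q))) = F ⊕ T = T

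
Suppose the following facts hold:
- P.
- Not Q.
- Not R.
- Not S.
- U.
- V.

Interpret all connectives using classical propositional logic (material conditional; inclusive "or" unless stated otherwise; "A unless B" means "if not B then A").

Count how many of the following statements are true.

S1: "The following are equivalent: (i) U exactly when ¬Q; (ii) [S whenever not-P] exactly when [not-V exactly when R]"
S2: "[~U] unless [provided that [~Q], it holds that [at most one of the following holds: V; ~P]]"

S1: In symbols: (U <-> ~Q) <-> ((~P -> S) <-> (~V <-> R))

~Q = ~F = T
U <-> ~Q = T <-> T = T
~P = ~T = F
~P -> S = F -> F = T
~V = ~T = F
~V <-> R = F <-> F = T
(~P -> S) <-> (~V <-> R) = T <-> T = T
(U <-> ~Q) <-> ((~P -> S) <-> (~V <-> R)) = T <-> T = T
Hence S1 is true.

S2: Parsed as ~U | (~Q -> (V nand ~P))

~U = ~T = F
~Q = ~F = T
~P = ~T = F
V nand ~P = T nand F = T
~Q -> (V nand ~P) = T -> T = T
~U | (~Q -> (V nand ~P)) = F | T = T
Hence S2 is true.

True statements: 2 (S1, S2).

2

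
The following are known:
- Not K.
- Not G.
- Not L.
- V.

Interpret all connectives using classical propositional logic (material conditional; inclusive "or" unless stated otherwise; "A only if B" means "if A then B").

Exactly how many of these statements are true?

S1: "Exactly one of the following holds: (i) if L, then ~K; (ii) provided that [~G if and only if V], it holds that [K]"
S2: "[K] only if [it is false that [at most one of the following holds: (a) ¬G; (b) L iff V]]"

S1: This is (L → ¬K) ⊕ ((¬G ↔ V) → K).

¬K = ¬F = T
L → ¬K = F → T = T
¬G = ¬F = T
¬G ↔ V = T ↔ T = T
(¬G ↔ V) → K = T → F = F
(L → ¬K) ⊕ ((¬G ↔ V) → K) = T ⊕ F = T
So S1 is true.

S2: Formalization: K → ¬(¬G ↑ (L ↔ V))

¬G = ¬F = T
L ↔ V = F ↔ T = F
¬G ↑ (L ↔ V) = T ↑ F = T
¬(¬G ↑ (L ↔ V)) = ¬T = F
K → ¬(¬G ↑ (L ↔ V)) = F → F = T
Thus S2 is true.

True statements: 2 (S1, S2).

2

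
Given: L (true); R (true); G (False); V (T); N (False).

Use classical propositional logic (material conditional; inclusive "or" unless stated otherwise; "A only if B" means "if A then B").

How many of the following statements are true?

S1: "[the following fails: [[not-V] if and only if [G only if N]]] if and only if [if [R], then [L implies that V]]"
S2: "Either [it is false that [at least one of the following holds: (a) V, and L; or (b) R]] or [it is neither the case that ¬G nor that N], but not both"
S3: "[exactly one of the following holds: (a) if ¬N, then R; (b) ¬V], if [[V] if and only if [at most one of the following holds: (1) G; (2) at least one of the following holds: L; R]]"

S1: In symbols: not (not V iff (G -> N)) iff (R -> (L -> V))

not V = not True = False
G -> N = False -> False = True
not V iff (G -> N) = False iff True = False
not (not V iff (G -> N)) = not False = True
L -> V = True -> True = True
R -> (L -> V) = True -> True = True
not (not V iff (G -> N)) iff (R -> (L -> V)) = True iff True = True
Thus S1 is true.

S2: Parsed as not ((V and L) or R) xor (not G nor N)

V and L = True and True = True
(V and L) or R = True or True = True
not ((V and L) or R) = not True = False
not G = not False = True
not G nor N = True nor False = False
not ((V and L) or R) xor (not G nor N) = False xor False = False
Thus S2 is false.

S3: In symbols: (V iff (G nand (L or R))) -> ((not N -> R) xor not V)

L or R = True or True = True
G nand (L or R) = False nand True = True
V iff (G nand (L or R)) = True iff True = True
not N = not False = True
not N -> R = True -> True = True
not V = not True = False
(not N -> R) xor not V = True xor False = True
(V iff (G nand (L or R))) -> ((not N -> R) xor not V) = True -> True = True
Hence S3 is true.

True statements: 2 (S1, S3).

2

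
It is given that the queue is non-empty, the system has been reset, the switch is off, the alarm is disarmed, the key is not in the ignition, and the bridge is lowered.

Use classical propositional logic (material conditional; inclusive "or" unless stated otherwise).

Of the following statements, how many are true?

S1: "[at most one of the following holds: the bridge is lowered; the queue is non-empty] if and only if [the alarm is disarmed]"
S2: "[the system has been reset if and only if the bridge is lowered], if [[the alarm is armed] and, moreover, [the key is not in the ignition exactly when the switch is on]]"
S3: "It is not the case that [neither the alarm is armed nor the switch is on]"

Let P = "the bridge is raised" (F), M = "the queue is empty" (F), S = "the alarm is armed" (F), N = "the key is in the ignition" (F), D = "the switch is on" (F), W = "the system has been reset" (T).

S1: In symbols: (~P nand ~M) <-> ~S

~P = ~F = T
~M = ~F = T
~P nand ~M = T nand T = F
~S = ~F = T
(~P nand ~M) <-> ~S = F <-> T = F
So S1 is false.

S2: In symbols: (S & (~N <-> D)) -> (W <-> ~P)

~N = ~F = T
~N <-> D = T <-> F = F
S & (~N <-> D) = F & F = F
~P = ~F = T
W <-> ~P = T <-> T = T
(S & (~N <-> D)) -> (W <-> ~P) = F -> T = T
Hence S2 is true.

S3: In symbols: ~(S nor D)

S nor D = F nor F = T
~(S nor D) = ~T = F
So S3 is false.

True statements: 1 (S2).

1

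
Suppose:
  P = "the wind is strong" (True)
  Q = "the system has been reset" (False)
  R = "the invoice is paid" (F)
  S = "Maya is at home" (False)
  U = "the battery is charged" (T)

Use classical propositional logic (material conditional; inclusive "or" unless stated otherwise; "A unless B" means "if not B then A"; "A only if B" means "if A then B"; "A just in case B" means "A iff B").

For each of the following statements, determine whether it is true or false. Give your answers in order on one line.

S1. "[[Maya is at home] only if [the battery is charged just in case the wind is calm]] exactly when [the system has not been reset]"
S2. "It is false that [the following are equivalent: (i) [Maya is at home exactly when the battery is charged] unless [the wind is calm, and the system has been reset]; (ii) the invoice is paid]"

S1: This is (S → (U ↔ ¬P)) ↔ ¬Q.

¬P = ¬T = F
U ↔ ¬P = T ↔ F = F
S → (U ↔ ¬P) = F → F = T
¬Q = ¬F = T
(S → (U ↔ ¬P)) ↔ ¬Q = T ↔ T = T
Hence S1 is true.

S2: In symbols: ¬(((S ↔ U) ∨ (¬P ∧ Q)) ↔ R)

S ↔ U = F ↔ T = F
¬P = ¬T = F
¬P ∧ Q = F ∧ F = F
(S ↔ U) ∨ (¬P ∧ Q) = F ∨ F = F
((S ↔ U) ∨ (¬P ∧ Q)) ↔ R = F ↔ F = T
¬(((S ↔ U) ∨ (¬P ∧ Q)) ↔ R) = ¬T = F
So S2 is false.

S1 T; S2 F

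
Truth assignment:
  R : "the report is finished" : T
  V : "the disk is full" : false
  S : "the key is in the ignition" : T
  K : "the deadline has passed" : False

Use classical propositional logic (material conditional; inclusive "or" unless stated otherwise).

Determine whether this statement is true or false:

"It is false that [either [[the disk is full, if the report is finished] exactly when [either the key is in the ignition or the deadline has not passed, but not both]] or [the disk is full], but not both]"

This is ¬(((R → V) ↔ (S ⊕ ¬K)) ⊕ V).

R → V = T → F = F
¬K = ¬F = T
S ⊕ ¬K = T ⊕ T = F
(R → V) ↔ (S ⊕ ¬K) = F ↔ F = T
((R → V) ↔ (S ⊕ ¬K)) ⊕ V = T ⊕ F = T
¬(((R → V) ↔ (S ⊕ ¬K)) ⊕ V) = ¬T = F

False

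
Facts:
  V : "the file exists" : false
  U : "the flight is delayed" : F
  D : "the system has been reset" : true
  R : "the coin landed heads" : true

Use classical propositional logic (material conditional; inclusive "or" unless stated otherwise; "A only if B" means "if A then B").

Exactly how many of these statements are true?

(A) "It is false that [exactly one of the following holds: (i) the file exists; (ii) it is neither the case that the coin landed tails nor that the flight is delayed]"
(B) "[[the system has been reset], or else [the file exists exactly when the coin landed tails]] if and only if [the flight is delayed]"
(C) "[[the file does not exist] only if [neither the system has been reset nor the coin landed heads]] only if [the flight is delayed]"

(A): This is not (V xor (not R nor U)).

not R = not True = False
not R nor U = False nor False = True
V xor (not R nor U) = False xor True = True
not (V xor (not R nor U)) = not True = False
So (A) is false.

(B): Parsed as (D or (V iff not R)) iff U

not R = not True = False
V iff not R = False iff False = True
D or (V iff not R) = True or True = True
(D or (V iff not R)) iff U = True iff False = False
Thus (B) is false.

(C): Parsed as (not V -> (D nor R)) -> U

not V = not False = True
D nor R = True nor True = False
not V -> (D nor R) = True -> False = False
(not V -> (D nor R)) -> U = False -> False = True
Hence (C) is true.

Count: 1.

1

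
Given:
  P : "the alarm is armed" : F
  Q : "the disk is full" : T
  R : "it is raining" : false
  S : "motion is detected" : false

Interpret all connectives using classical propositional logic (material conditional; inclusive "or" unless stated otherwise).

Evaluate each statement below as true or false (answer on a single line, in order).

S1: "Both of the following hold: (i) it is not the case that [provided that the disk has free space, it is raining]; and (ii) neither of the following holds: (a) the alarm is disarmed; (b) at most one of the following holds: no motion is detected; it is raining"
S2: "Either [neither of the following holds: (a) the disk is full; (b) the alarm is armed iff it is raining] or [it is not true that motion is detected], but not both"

S1 F; S2 T

S1: Parsed as ¬(¬Q → R) ∧ (¬P ↓ (¬S ↑ R))

¬Q = ¬T = F
¬Q → R = F → F = T
¬(¬Q → R) = ¬T = F
¬P = ¬F = T
¬S = ¬F = T
¬S ↑ R = T ↑ F = T
¬P ↓ (¬S ↑ R) = T ↓ T = F
¬(¬Q → R) ∧ (¬P ↓ (¬S ↑ R)) = F ∧ F = F
Thus S1 is false.

S2: In symbols: (Q ↓ (P ↔ R)) ⊕ ¬S

P ↔ R = F ↔ F = T
Q ↓ (P ↔ R) = T ↓ T = F
¬S = ¬F = T
(Q ↓ (P ↔ R)) ⊕ ¬S = F ⊕ T = T
Thus S2 is true.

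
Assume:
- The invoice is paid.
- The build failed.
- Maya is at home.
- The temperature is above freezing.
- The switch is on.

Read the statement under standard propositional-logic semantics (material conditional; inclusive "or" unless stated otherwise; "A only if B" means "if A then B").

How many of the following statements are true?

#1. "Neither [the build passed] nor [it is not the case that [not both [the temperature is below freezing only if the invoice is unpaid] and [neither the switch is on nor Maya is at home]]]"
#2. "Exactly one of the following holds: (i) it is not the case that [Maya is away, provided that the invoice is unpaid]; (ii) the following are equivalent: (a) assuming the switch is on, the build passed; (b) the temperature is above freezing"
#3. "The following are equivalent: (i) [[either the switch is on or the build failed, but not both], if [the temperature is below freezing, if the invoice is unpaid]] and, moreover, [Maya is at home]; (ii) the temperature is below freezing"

2

Let Q = "the build passed" (F), S = "the temperature is below freezing" (F), P = "the invoice is paid" (T), U = "the switch is on" (T), R = "Maya is at home" (T).

#1: This is Q nor ~((S -> ~P) nand (U nor R)).

~P = ~T = F
S -> ~P = F -> F = T
U nor R = T nor T = F
(S -> ~P) nand (U nor R) = T nand F = T
~((S -> ~P) nand (U nor R)) = ~T = F
Q nor ~((S -> ~P) nand (U nor R)) = F nor F = T
Thus #1 is true.

#2: Formalization: ~(~P -> ~R) xor ((U -> Q) <-> ~S)

~P = ~T = F
~R = ~T = F
~P -> ~R = F -> F = T
~(~P -> ~R) = ~T = F
U -> Q = T -> F = F
~S = ~F = T
(U -> Q) <-> ~S = F <-> T = F
~(~P -> ~R) xor ((U -> Q) <-> ~S) = F xor F = F
Thus #2 is false.

#3: Formalization: (((~P -> S) -> (U xor ~Q)) & R) <-> S

~P = ~T = F
~P -> S = F -> F = T
~Q = ~F = T
U xor ~Q = T xor T = F
(~P -> S) -> (U xor ~Q) = T -> F = F
((~P -> S) -> (U xor ~Q)) & R = F & T = F
(((~P -> S) -> (U xor ~Q)) & R) <-> S = F <-> F = T
So #3 is true.

2 of the 3 statements are true (#1, #3).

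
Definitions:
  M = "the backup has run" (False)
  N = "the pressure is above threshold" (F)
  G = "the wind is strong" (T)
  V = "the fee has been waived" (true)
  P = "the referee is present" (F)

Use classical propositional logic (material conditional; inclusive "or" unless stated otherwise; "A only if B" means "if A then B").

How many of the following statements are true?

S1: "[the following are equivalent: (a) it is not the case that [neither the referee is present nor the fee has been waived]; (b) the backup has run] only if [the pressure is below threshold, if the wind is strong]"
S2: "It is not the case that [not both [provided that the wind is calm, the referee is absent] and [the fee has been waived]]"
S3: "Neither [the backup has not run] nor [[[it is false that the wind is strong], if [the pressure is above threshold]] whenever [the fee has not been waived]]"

2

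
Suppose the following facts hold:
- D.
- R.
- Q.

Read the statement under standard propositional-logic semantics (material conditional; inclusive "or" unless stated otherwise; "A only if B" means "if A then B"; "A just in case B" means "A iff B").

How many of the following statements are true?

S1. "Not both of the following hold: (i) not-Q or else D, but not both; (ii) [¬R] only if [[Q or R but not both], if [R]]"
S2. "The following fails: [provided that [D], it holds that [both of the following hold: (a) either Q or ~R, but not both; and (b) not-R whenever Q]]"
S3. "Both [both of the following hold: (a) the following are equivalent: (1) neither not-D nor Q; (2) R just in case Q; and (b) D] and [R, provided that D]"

1

S1: In symbols: (¬Q ⊕ D) ↑ (¬R → (R → (Q ⊕ R)))

¬Q = ¬T = F
¬Q ⊕ D = F ⊕ T = T
¬R = ¬T = F
Q ⊕ R = T ⊕ T = F
R → (Q ⊕ R) = T → F = F
¬R → (R → (Q ⊕ R)) = F → F = T
(¬Q ⊕ D) ↑ (¬R → (R → (Q ⊕ R))) = T ↑ T = F
Hence S1 is false.

S2: This is ¬(D → ((Q ⊕ ¬R) ∧ (Q → ¬R))).

¬R = ¬T = F
Q ⊕ ¬R = T ⊕ F = T
¬R = ¬T = F
Q → ¬R = T → F = F
(Q ⊕ ¬R) ∧ (Q → ¬R) = T ∧ F = F
D → ((Q ⊕ ¬R) ∧ (Q → ¬R)) = T → F = F
¬(D → ((Q ⊕ ¬R) ∧ (Q → ¬R))) = ¬F = T
So S2 is true.

S3: In symbols: (((¬D ↓ Q) ↔ (R ↔ Q)) ∧ D) ∧ (D → R)

¬D = ¬T = F
¬D ↓ Q = F ↓ T = F
R ↔ Q = T ↔ T = T
(¬D ↓ Q) ↔ (R ↔ Q) = F ↔ T = F
((¬D ↓ Q) ↔ (R ↔ Q)) ∧ D = F ∧ T = F
D → R = T → T = T
(((¬D ↓ Q) ↔ (R ↔ Q)) ∧ D) ∧ (D → R) = F ∧ T = F
Hence S3 is false.

1 of the 3 statements is true (S2).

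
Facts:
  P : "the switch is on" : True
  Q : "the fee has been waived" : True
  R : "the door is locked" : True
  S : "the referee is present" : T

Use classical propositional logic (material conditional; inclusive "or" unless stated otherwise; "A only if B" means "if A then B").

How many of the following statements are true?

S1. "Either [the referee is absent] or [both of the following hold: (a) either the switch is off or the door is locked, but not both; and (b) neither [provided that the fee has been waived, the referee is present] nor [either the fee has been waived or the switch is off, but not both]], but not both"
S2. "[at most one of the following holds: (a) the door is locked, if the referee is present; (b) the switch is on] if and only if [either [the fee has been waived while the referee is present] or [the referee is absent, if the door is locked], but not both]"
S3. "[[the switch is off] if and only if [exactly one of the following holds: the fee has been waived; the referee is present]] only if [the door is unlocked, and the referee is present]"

S1: This is not S xor ((not P xor R) and ((Q -> S) nor (Q xor not P))).

not S = not True = False
not P = not True = False
not P xor R = False xor True = True
Q -> S = True -> True = True
not P = not True = False
Q xor not P = True xor False = True
(Q -> S) nor (Q xor not P) = True nor True = False
(not P xor R) and ((Q -> S) nor (Q xor not P)) = True and False = False
not S xor ((not P xor R) and ((Q -> S) nor (Q xor not P))) = False xor False = False
So S1 is false.

S2: Parsed as ((S -> R) nand P) iff ((Q and S) xor (R -> not S))

S -> R = True -> True = True
(S -> R) nand P = True nand True = False
Q and S = True and True = True
not S = not True = False
R -> not S = True -> False = False
(Q and S) xor (R -> not S) = True xor False = True
((S -> R) nand P) iff ((Q and S) xor (R -> not S)) = False iff True = False
Thus S2 is false.

S3: This is (not P iff (Q xor S)) -> (not R and S).

not P = not True = False
Q xor S = True xor True = False
not P iff (Q xor S) = False iff False = True
not R = not True = False
not R and S = False and True = False
(not P iff (Q xor S)) -> (not R and S) = True -> False = False
Hence S3 is false.

True statements: 0 (none).

0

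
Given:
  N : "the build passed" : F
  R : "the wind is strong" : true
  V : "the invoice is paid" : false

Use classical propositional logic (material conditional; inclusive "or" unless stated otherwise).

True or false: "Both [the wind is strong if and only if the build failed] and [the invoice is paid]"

Formalization: (R ↔ ¬N) ∧ V

¬N = ¬F = T
R ↔ ¬N = T ↔ T = T
(R ↔ ¬N) ∧ V = T ∧ F = F

False.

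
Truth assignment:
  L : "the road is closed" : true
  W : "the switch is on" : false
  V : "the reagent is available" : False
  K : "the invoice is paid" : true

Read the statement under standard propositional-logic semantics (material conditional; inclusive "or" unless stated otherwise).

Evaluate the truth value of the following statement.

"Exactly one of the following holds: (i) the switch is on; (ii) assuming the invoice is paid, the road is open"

False

Formalization: W xor (K -> not L)

not L = not True = False
K -> not L = True -> False = False
W xor (K -> not L) = False xor False = False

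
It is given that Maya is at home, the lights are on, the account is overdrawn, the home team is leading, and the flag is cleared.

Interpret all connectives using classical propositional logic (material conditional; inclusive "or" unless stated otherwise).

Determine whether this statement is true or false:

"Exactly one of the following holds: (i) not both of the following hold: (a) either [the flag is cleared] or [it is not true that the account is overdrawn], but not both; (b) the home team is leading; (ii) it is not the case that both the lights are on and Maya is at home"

Let U = "the flag is set" (False), R = "the account is overdrawn" (True), S = "the home team is leading" (True), Q = "the lights are on" (True), P = "Maya is at home" (True).
In symbols: ((not U xor not R) nand S) xor (Q nand P)

not U = not False = True
not R = not True = False
not U xor not R = True xor False = True
(not U xor not R) nand S = True nand True = False
Q nand P = True nand True = False
((not U xor not R) nand S) xor (Q nand P) = False xor False = False

The statement is false.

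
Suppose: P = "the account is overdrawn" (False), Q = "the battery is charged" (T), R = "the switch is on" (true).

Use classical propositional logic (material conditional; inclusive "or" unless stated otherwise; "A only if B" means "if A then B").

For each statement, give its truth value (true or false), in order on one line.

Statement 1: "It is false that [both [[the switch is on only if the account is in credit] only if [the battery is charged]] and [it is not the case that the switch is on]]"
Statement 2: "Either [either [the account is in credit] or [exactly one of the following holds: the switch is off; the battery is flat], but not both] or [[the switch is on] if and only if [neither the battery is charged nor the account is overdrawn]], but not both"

Statement 1: Formalization: not (((R -> not P) -> Q) and not R)

not P = not False = True
R -> not P = True -> True = True
(R -> not P) -> Q = True -> True = True
not R = not True = False
((R -> not P) -> Q) and not R = True and False = False
not (((R -> not P) -> Q) and not R) = not False = True
So Statement 1 is true.

Statement 2: This is (not P xor (not R xor not Q)) xor (R iff (Q nor P)).

not P = not False = True
not R = not True = False
not Q = not True = False
not R xor not Q = False xor False = False
not P xor (not R xor not Q) = True xor False = True
Q nor P = True nor False = False
R iff (Q nor P) = True iff False = False
(not P xor (not R xor not Q)) xor (R iff (Q nor P)) = True xor False = True
Thus Statement 2 is true.

Statement 1 true / Statement 2 true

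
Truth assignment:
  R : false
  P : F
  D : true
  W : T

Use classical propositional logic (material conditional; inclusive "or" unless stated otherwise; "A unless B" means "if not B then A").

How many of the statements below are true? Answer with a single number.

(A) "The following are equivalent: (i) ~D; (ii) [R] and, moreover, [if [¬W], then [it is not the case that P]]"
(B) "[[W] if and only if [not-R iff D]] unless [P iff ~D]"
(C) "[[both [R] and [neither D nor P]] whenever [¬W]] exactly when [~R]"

3

(A): In symbols: not D iff (R and (not W -> not P))

not D = not True = False
not W = not True = False
not P = not False = True
not W -> not P = False -> True = True
R and (not W -> not P) = False and True = False
not D iff (R and (not W -> not P)) = False iff False = True
So (A) is true.

(B): In symbols: (W iff (not R iff D)) or (P iff not D)

not R = not False = True
not R iff D = True iff True = True
W iff (not R iff D) = True iff True = True
not D = not True = False
P iff not D = False iff False = True
(W iff (not R iff D)) or (P iff not D) = True or True = True
Thus (B) is true.

(C): This is (not W -> (R and (D nor P))) iff not R.

not W = not True = False
D nor P = True nor False = False
R and (D nor P) = False and False = False
not W -> (R and (D nor P)) = False -> False = True
not R = not False = True
(not W -> (R and (D nor P))) iff not R = True iff True = True
So (C) is true.

Count: 3.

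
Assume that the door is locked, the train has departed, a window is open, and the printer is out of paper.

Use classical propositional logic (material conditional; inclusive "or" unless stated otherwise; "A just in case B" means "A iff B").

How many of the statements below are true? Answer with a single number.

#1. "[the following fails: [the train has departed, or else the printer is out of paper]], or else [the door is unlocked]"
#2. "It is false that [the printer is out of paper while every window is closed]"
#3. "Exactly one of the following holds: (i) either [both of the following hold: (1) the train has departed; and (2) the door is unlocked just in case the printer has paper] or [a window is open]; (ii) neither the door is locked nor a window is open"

2

Let D = "the train has departed" (T), Q = "the printer has paper" (F), P = "the door is locked" (T), K = "a window is open" (T).

#1: Parsed as ¬(D ∨ ¬Q) ∨ ¬P

¬Q = ¬F = T
D ∨ ¬Q = T ∨ T = T
¬(D ∨ ¬Q) = ¬T = F
¬P = ¬T = F
¬(D ∨ ¬Q) ∨ ¬P = F ∨ F = F
Hence #1 is false.

#2: This is ¬(¬Q ∧ ¬K).

¬Q = ¬F = T
¬K = ¬T = F
¬Q ∧ ¬K = T ∧ F = F
¬(¬Q ∧ ¬K) = ¬F = T
Thus #2 is true.

#3: In symbols: ((D ∧ (¬P ↔ Q)) ∨ K) ⊕ (P ↓ K)

¬P = ¬T = F
¬P ↔ Q = F ↔ F = T
D ∧ (¬P ↔ Q) = T ∧ T = T
(D ∧ (¬P ↔ Q)) ∨ K = T ∨ T = T
P ↓ K = T ↓ T = F
((D ∧ (¬P ↔ Q)) ∨ K) ⊕ (P ↓ K) = T ⊕ F = T
So #3 is true.

Count: 2.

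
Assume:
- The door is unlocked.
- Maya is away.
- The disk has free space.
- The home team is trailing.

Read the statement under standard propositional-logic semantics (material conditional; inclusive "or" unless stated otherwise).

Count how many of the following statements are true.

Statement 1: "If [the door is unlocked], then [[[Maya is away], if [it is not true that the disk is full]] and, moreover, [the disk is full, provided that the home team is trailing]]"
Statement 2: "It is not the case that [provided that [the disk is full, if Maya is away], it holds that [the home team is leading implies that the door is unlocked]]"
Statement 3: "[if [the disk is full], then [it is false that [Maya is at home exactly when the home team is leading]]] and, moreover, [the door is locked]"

Let R = "the door is locked" (F), D = "the disk is full" (F), S = "Maya is at home" (F), V = "the home team is leading" (F).

Statement 1: This is ~R -> ((~D -> ~S) & (~V -> D)).

~R = ~F = T
~D = ~F = T
~S = ~F = T
~D -> ~S = T -> T = T
~V = ~F = T
~V -> D = T -> F = F
(~D -> ~S) & (~V -> D) = T & F = F
~R -> ((~D -> ~S) & (~V -> D)) = T -> F = F
Thus Statement 1 is false.

Statement 2: Formalization: ~((~S -> D) -> (V -> ~R))

~S = ~F = T
~S -> D = T -> F = F
~R = ~F = T
V -> ~R = F -> T = T
(~S -> D) -> (V -> ~R) = F -> T = T
~((~S -> D) -> (V -> ~R)) = ~T = F
Thus Statement 2 is false.

Statement 3: Formalization: (D -> ~(S <-> V)) & R

S <-> V = F <-> F = T
~(S <-> V) = ~T = F
D -> ~(S <-> V) = F -> F = T
(D -> ~(S <-> V)) & R = T & F = F
Hence Statement 3 is false.

0 of the 3 statements are true (none).

0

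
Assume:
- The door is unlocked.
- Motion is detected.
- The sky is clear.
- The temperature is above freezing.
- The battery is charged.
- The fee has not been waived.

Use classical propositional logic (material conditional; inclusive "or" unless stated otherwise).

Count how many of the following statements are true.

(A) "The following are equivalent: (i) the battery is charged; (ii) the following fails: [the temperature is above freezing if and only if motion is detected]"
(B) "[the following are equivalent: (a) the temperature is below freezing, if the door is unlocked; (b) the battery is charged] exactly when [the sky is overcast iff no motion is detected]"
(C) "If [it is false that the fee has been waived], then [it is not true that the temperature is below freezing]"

Let U = "the battery is charged" (T), S = "the temperature is below freezing" (F), Q = "motion is detected" (T), P = "the door is locked" (F), R = "the sky is overcast" (F), V = "the fee has been waived" (F).

(A): Formalization: U ↔ ¬(¬S ↔ Q)

¬S = ¬F = T
¬S ↔ Q = T ↔ T = T
¬(¬S ↔ Q) = ¬T = F
U ↔ ¬(¬S ↔ Q) = T ↔ F = F
So (A) is false.

(B): This is ((¬P → S) ↔ U) ↔ (R ↔ ¬Q).

¬P = ¬F = T
¬P → S = T → F = F
(¬P → S) ↔ U = F ↔ T = F
¬Q = ¬T = F
R ↔ ¬Q = F ↔ F = T
((¬P → S) ↔ U) ↔ (R ↔ ¬Q) = F ↔ T = F
Hence (B) is false.

(C): Formalization: ¬V → ¬S

¬V = ¬F = T
¬S = ¬F = T
¬V → ¬S = T → T = T
So (C) is true.

Count: 1.

1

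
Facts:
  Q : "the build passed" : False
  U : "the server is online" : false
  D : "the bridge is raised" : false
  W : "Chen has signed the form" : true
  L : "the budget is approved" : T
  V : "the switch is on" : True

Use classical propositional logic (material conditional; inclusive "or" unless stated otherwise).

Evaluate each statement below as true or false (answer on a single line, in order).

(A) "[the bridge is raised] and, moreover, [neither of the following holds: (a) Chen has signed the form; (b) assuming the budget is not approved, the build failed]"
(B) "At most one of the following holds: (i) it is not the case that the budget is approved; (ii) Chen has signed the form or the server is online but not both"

(A): Parsed as D & (W nor (~L -> ~Q))

~L = ~T = F
~Q = ~F = T
~L -> ~Q = F -> T = T
W nor (~L -> ~Q) = T nor T = F
D & (W nor (~L -> ~Q)) = F & F = F
Hence (A) is false.

(B): In symbols: ~L nand (W xor U)

~L = ~T = F
W xor U = T xor F = T
~L nand (W xor U) = F nand T = T
So (B) is true.

(A) false; (B) true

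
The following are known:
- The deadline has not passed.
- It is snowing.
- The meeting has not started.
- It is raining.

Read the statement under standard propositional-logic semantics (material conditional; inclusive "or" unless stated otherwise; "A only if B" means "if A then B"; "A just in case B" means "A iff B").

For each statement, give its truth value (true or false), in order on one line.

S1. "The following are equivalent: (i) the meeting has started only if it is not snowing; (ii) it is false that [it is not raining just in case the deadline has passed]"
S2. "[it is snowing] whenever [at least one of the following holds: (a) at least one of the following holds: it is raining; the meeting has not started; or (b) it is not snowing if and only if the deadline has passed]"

Let R = "the meeting has started" (False), Q = "it is snowing" (True), S = "it is raining" (True), P = "the deadline has passed" (False).

S1: Parsed as (R -> not Q) iff not (not S iff P)

not Q = not True = False
R -> not Q = False -> False = True
not S = not True = False
not S iff P = False iff False = True
not (not S iff P) = not True = False
(R -> not Q) iff not (not S iff P) = True iff False = False
Hence S1 is false.

S2: Parsed as ((S or not R) or (not Q iff P)) -> Q

not R = not False = True
S or not R = True or True = True
not Q = not True = False
not Q iff P = False iff False = True
(S or not R) or (not Q iff P) = True or True = True
((S or not R) or (not Q iff P)) -> Q = True -> True = True
So S2 is true.

S1 F, S2 T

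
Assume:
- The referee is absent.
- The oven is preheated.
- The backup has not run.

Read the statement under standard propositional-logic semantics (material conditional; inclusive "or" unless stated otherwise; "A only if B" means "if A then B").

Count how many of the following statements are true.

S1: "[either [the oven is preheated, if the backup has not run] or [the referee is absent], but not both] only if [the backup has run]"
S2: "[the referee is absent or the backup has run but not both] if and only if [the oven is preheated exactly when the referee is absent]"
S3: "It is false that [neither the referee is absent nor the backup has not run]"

3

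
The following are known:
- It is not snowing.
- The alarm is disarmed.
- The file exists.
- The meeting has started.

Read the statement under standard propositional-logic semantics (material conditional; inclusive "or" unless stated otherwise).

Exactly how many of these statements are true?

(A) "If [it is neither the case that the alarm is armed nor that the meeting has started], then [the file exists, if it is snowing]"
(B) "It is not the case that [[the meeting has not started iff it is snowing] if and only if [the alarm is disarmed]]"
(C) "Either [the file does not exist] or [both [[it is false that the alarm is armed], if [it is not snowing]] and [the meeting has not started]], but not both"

Let G = "the alarm is armed" (False), R = "the meeting has started" (True), L = "it is snowing" (False), H = "the file exists" (True).

(A): Formalization: (G nor R) -> (L -> H)

G nor R = False nor True = False
L -> H = False -> True = True
(G nor R) -> (L -> H) = False -> True = True
Thus (A) is true.

(B): In symbols: not ((not R iff L) iff not G)

not R = not True = False
not R iff L = False iff False = True
not G = not False = True
(not R iff L) iff not G = True iff True = True
not ((not R iff L) iff not G) = not True = False
So (B) is false.

(C): Parsed as not H xor ((not L -> not G) and not R)

not H = not True = False
not L = not False = True
not G = not False = True
not L -> not G = True -> True = True
not R = not True = False
(not L -> not G) and not R = True and False = False
not H xor ((not L -> not G) and not R) = False xor False = False
So (C) is false.

1 of the 3 statements is true ((A)).

1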